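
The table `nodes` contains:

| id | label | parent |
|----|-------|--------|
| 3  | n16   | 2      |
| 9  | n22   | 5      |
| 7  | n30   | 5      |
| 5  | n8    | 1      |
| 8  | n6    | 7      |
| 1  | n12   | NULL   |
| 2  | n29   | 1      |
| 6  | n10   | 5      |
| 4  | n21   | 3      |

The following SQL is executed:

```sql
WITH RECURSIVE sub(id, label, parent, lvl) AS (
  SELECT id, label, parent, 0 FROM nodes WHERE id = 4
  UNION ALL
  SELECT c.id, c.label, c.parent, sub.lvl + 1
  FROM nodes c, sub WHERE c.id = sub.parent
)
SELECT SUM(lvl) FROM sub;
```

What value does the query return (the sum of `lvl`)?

Base: id=4 (n21), parent=3, lvl 0.
Iteration 1: join on id=3 -> n16 (id 3, parent=2, lvl 1).
Iteration 2: join on id=2 -> n29 (id 2, parent=1, lvl 2).
Iteration 3: join on id=1 -> n12 (id 1, parent=NULL, lvl 3).
Iteration 4: parent is NULL; no match; recursion stops.
SUM(lvl) = 0 + 1 + 2 + 3 = 6.

6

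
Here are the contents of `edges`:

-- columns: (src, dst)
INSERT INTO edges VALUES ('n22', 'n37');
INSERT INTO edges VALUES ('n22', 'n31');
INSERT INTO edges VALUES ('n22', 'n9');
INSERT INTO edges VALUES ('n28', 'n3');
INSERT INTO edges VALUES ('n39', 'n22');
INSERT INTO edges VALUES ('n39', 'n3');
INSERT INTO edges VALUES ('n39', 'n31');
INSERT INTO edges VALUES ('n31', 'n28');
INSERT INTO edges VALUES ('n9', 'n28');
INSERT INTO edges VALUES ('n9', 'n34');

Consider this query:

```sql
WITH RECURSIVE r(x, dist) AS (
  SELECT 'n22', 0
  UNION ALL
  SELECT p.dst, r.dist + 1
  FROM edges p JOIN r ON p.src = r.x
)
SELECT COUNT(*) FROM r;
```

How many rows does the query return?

9

Base: (n22, dist=0).
Iteration 1: edges from {n22} -> (n31, dist=1), (n37, dist=1), (n9, dist=1).
Iteration 2: edges from {n31,n37,n9} -> (n28, dist=2) x2, (n34, dist=2). [UNION ALL keeps all 3 new rows, including repeats]
Iteration 3: edges from {n28,n34} -> (n3, dist=3) x2. [UNION ALL keeps all 2 new rows, including repeats]
Iteration 4: no outgoing edges from {n3}; recursion stops.
Total rows emitted: 9.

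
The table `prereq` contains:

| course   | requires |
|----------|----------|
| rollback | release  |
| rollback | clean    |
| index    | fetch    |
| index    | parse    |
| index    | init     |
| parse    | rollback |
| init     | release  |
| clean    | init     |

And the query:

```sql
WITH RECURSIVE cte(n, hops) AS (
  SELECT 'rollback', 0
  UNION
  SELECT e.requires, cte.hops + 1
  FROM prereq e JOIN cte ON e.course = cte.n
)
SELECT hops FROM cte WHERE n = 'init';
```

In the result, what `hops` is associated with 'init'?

2

Base: (rollback, hops=0).
Iteration 1: edges from {rollback} -> (clean, hops=1), (release, hops=1).
Iteration 2: edges from {clean,release} -> (init, hops=2).
Iteration 3: edges from {init} -> (release, hops=3).
Iteration 4: no outgoing edges from {release}; recursion stops.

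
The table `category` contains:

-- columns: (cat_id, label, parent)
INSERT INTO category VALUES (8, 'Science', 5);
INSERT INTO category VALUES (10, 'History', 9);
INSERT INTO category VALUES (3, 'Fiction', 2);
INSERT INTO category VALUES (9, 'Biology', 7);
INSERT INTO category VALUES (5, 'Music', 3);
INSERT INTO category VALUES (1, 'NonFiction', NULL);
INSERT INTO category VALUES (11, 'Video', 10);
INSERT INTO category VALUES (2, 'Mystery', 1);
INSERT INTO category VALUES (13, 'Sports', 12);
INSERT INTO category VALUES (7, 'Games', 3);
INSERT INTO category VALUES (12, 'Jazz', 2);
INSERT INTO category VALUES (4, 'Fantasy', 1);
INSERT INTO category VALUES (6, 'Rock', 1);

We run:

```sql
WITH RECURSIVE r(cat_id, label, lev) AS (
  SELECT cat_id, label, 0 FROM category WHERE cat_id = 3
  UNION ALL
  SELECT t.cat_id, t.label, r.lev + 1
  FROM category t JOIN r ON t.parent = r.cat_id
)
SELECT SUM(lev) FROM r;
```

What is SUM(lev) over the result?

Base: cat_id=3 (Fiction) at lev 0.
Iteration 1: rows with parent in {3} -> Music (id 5, lev 1), Games (id 7, lev 1).
Iteration 2: rows with parent in {5,7} -> Science (id 8, lev 2), Biology (id 9, lev 2).
Iteration 3: rows with parent in {8,9} -> History (id 10, lev 3).
Iteration 4: rows with parent in {10} -> Video (id 11, lev 4).
Iteration 5: no rows with parent in {11}; recursion stops.
SUM(lev) = 0 + 1 + 1 + 2 + 2 + 3 + 4 = 13.

13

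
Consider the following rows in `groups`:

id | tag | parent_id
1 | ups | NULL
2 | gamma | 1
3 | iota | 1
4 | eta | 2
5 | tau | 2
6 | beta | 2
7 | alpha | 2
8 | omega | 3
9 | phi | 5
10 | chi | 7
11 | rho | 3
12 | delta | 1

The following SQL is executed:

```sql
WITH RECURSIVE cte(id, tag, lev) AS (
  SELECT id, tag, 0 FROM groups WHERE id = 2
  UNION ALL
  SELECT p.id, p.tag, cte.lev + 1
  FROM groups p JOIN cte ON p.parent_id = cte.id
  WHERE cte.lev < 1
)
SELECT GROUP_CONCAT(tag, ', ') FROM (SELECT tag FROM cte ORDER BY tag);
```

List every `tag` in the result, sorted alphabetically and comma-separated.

alpha, beta, eta, gamma, tau

Base: id=2 (gamma) at lev 0.
Iteration 1: rows with parent_id in {2} -> eta (id 4, lev 1), tau (id 5, lev 1), beta (id 6, lev 1), alpha (id 7, lev 1).
Iteration 2: lev < 1 fails for all current rows; recursion stops.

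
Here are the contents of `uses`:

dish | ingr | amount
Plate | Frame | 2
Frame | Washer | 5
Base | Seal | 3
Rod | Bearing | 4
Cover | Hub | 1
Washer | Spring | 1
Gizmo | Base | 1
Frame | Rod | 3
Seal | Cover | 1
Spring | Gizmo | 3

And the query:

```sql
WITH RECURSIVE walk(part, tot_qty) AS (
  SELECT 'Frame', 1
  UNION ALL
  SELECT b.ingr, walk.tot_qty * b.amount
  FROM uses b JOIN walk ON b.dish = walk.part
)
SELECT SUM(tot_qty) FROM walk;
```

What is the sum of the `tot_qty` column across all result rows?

191

Base: (Frame, tot_qty=1).
Iteration 1: components of {Frame} -> Rod = 1*3 = 3, Washer = 1*5 = 5.
Iteration 2: components of {Rod,Washer} -> Bearing = 3*4 = 12, Spring = 5*1 = 5.
Iteration 3: components of {Bearing,Spring} -> Gizmo = 5*3 = 15.
Iteration 4: components of {Gizmo} -> Base = 15*1 = 15.
Iteration 5: components of {Base} -> Seal = 15*3 = 45.
Iteration 6: components of {Seal} -> Cover = 45*1 = 45.
Iteration 7: components of {Cover} -> Hub = 45*1 = 45.
Iteration 8: no further components; recursion stops.
SUM(tot_qty) = 1 + 5 + 3 + 5 + 12 + 15 + 15 + 45 + 45 + 45 = 191.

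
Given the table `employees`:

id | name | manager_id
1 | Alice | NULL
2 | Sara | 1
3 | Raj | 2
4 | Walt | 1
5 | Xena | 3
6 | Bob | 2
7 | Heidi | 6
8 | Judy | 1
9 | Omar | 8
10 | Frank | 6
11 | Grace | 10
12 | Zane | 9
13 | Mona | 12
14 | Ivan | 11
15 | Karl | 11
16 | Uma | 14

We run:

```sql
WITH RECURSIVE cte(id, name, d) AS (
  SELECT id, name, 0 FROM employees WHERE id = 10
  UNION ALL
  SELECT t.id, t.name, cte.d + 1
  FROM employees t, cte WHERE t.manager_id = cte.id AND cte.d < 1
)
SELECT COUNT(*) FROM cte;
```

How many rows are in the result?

Base: id=10 (Frank) at d 0.
Iteration 1: rows with manager_id in {10} -> Grace (id 11, d 1).
Iteration 2: d < 1 fails for all current rows; recursion stops.
Total rows emitted: 2.

2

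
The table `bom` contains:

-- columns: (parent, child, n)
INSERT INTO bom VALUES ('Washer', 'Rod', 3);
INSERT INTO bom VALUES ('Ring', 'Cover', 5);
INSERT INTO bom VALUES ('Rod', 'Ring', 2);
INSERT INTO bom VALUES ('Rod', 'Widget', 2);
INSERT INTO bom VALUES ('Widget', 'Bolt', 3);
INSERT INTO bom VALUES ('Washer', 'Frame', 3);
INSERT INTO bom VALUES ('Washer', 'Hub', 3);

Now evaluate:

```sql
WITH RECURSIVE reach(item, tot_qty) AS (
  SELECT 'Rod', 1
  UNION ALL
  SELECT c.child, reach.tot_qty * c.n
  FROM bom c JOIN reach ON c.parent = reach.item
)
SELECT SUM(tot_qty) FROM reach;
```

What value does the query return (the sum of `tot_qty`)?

Base: (Rod, tot_qty=1).
Iteration 1: components of {Rod} -> Ring = 1*2 = 2, Widget = 1*2 = 2.
Iteration 2: components of {Ring,Widget} -> Bolt = 2*3 = 6, Cover = 2*5 = 10.
Iteration 3: no further components; recursion stops.
SUM(tot_qty) = 1 + 2 + 2 + 6 + 10 = 21.

21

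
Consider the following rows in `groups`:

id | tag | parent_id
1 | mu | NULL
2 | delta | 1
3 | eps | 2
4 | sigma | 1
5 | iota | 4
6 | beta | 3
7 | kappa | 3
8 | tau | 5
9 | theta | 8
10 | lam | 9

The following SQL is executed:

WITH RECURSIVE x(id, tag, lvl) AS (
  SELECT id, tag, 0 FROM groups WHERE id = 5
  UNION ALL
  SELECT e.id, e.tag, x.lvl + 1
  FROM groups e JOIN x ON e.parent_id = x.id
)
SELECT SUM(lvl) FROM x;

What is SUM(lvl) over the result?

Base: id=5 (iota) at lvl 0.
Iteration 1: rows with parent_id in {5} -> tau (id 8, lvl 1).
Iteration 2: rows with parent_id in {8} -> theta (id 9, lvl 2).
Iteration 3: rows with parent_id in {9} -> lam (id 10, lvl 3).
Iteration 4: no rows with parent_id in {10}; recursion stops.
SUM(lvl) = 0 + 1 + 2 + 3 = 6.

6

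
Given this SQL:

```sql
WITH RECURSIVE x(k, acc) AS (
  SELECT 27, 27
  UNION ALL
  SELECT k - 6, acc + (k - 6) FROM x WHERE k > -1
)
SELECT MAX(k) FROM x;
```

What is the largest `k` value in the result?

27

Base: k=27, acc=27.
Iteration 1: 27 > -1 holds -> k = 27 - 6 = 21, acc = 27 + 21 = 48.
Iteration 2: 21 > -1 holds -> k = 21 - 6 = 15, acc = 48 + 15 = 63.
Iteration 3: 15 > -1 holds -> k = 15 - 6 = 9, acc = 63 + 9 = 72.
Iteration 4: 9 > -1 holds -> k = 9 - 6 = 3, acc = 72 + 3 = 75.
Iteration 5: 3 > -1 holds -> k = 3 - 6 = -3, acc = 75 + -3 = 72.
Iteration 6: -3 > -1 fails; recursion stops.
k values: 27, 21, 15, 9, 3, -3; the maximum is 27.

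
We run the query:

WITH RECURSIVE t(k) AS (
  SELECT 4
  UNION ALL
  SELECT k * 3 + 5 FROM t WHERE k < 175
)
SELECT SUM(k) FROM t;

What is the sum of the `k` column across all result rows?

774

Base: k=4.
Iteration 1: 4 < 175 holds -> k = 4 * 3 + 5 = 17.
Iteration 2: 17 < 175 holds -> k = 17 * 3 + 5 = 56.
Iteration 3: 56 < 175 holds -> k = 56 * 3 + 5 = 173.
Iteration 4: 173 < 175 holds -> k = 173 * 3 + 5 = 524.
Iteration 5: 524 < 175 fails; recursion stops.
SUM(k) = 4 + 17 + 56 + 173 + 524 = 774.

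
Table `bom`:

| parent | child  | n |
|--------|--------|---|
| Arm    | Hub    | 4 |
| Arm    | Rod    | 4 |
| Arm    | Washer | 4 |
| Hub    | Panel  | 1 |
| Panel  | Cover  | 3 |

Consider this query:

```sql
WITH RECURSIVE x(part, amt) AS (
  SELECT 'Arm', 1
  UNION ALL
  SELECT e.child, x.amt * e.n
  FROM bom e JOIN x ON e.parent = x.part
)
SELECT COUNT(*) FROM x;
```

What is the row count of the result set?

6

Base: (Arm, amt=1).
Iteration 1: components of {Arm} -> Hub = 1*4 = 4, Rod = 1*4 = 4, Washer = 1*4 = 4.
Iteration 2: components of {Hub,Rod,Washer} -> Panel = 4*1 = 4.
Iteration 3: components of {Panel} -> Cover = 4*3 = 12.
Iteration 4: no further components; recursion stops.
Total rows emitted: 6.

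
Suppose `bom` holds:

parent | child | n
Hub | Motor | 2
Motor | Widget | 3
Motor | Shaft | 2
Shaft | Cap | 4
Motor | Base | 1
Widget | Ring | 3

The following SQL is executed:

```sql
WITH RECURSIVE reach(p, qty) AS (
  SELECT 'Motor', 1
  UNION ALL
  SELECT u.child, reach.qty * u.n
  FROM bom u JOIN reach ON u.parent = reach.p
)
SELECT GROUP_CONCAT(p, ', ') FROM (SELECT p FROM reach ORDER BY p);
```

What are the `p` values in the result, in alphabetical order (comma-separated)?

Base: (Motor, qty=1).
Iteration 1: components of {Motor} -> Base = 1*1 = 1, Shaft = 1*2 = 2, Widget = 1*3 = 3.
Iteration 2: components of {Base,Shaft,Widget} -> Cap = 2*4 = 8, Ring = 3*3 = 9.
Iteration 3: no further components; recursion stops.

Base, Cap, Motor, Ring, Shaft, Widget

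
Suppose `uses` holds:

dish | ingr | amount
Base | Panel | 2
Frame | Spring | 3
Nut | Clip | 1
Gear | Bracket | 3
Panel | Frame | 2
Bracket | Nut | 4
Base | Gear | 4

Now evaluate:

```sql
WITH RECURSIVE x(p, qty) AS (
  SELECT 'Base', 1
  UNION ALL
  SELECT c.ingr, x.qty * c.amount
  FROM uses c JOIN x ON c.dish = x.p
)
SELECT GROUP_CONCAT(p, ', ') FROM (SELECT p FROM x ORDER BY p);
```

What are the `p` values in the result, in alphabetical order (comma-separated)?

Base, Bracket, Clip, Frame, Gear, Nut, Panel, Spring

Base: (Base, qty=1).
Iteration 1: components of {Base} -> Gear = 1*4 = 4, Panel = 1*2 = 2.
Iteration 2: components of {Gear,Panel} -> Bracket = 4*3 = 12, Frame = 2*2 = 4.
Iteration 3: components of {Bracket,Frame} -> Nut = 12*4 = 48, Spring = 4*3 = 12.
Iteration 4: components of {Nut,Spring} -> Clip = 48*1 = 48.
Iteration 5: no further components; recursion stops.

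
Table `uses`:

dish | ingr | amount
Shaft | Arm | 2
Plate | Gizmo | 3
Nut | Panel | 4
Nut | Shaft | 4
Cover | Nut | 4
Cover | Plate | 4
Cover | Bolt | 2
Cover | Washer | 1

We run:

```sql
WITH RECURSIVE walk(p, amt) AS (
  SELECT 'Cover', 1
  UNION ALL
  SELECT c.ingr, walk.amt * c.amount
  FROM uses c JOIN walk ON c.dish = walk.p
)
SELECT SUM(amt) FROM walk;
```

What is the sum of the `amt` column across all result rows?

Base: (Cover, amt=1).
Iteration 1: components of {Cover} -> Bolt = 1*2 = 2, Nut = 1*4 = 4, Plate = 1*4 = 4, Washer = 1*1 = 1.
Iteration 2: components of {Bolt,Nut,Plate,Washer} -> Gizmo = 4*3 = 12, Panel = 4*4 = 16, Shaft = 4*4 = 16.
Iteration 3: components of {Gizmo,Panel,Shaft} -> Arm = 16*2 = 32.
Iteration 4: no further components; recursion stops.
SUM(amt) = 1 + 1 + 4 + 4 + 2 + 16 + 16 + 12 + 32 = 88.

88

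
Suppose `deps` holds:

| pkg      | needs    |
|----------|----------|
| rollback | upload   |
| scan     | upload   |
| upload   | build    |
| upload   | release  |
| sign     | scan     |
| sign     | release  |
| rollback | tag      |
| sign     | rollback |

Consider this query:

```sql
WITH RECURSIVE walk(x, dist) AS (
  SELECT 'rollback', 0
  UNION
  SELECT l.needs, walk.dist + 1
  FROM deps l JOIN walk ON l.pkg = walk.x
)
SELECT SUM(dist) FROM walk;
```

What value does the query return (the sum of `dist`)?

6

Base: (rollback, dist=0).
Iteration 1: edges from {rollback} -> (tag, dist=1), (upload, dist=1).
Iteration 2: edges from {tag,upload} -> (build, dist=2), (release, dist=2).
Iteration 3: no outgoing edges from {build,release}; recursion stops.
SUM(dist) = 0 + 1 + 1 + 2 + 2 = 6.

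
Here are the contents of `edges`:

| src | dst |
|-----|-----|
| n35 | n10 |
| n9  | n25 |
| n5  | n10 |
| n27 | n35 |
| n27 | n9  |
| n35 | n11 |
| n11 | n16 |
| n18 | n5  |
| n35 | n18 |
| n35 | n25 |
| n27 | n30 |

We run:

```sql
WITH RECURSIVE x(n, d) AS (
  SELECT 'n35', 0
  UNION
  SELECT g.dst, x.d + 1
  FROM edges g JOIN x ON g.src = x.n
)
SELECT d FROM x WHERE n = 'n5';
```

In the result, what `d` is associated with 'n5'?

Base: (n35, d=0).
Iteration 1: edges from {n35} -> (n10, d=1), (n11, d=1), (n18, d=1), (n25, d=1).
Iteration 2: edges from {n10,n11,n18,n25} -> (n16, d=2), (n5, d=2).
Iteration 3: edges from {n16,n5} -> (n10, d=3).
Iteration 4: no outgoing edges from {n10}; recursion stops.

2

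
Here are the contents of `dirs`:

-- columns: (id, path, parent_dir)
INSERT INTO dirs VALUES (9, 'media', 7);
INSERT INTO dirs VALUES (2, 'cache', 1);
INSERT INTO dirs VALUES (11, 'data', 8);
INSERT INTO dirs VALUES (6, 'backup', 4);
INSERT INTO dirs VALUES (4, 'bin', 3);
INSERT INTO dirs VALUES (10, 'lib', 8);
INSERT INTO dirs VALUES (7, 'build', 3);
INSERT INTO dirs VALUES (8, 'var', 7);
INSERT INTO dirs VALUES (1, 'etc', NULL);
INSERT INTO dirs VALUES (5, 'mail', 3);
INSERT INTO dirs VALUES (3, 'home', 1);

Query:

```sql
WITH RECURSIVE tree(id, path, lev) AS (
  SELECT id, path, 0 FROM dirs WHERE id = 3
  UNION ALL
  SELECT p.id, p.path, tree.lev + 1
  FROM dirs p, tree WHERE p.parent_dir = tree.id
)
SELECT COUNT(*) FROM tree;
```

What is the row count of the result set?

9

Base: id=3 (home) at lev 0.
Iteration 1: rows with parent_dir in {3} -> bin (id 4, lev 1), mail (id 5, lev 1), build (id 7, lev 1).
Iteration 2: rows with parent_dir in {4,5,7} -> backup (id 6, lev 2), var (id 8, lev 2), media (id 9, lev 2).
Iteration 3: rows with parent_dir in {6,8,9} -> lib (id 10, lev 3), data (id 11, lev 3).
Iteration 4: no rows with parent_dir in {10,11}; recursion stops.
Total rows emitted: 9.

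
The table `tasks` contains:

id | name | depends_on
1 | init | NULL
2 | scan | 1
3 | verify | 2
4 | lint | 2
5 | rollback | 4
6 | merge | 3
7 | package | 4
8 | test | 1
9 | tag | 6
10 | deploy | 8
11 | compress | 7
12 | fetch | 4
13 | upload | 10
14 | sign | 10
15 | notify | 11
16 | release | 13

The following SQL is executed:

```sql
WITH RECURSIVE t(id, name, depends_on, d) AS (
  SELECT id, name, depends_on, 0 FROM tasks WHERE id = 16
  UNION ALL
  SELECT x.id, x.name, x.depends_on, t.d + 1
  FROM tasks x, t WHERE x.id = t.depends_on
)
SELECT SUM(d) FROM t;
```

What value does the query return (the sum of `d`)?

Base: id=16 (release), depends_on=13, d 0.
Iteration 1: join on id=13 -> upload (id 13, depends_on=10, d 1).
Iteration 2: join on id=10 -> deploy (id 10, depends_on=8, d 2).
Iteration 3: join on id=8 -> test (id 8, depends_on=1, d 3).
Iteration 4: join on id=1 -> init (id 1, depends_on=NULL, d 4).
Iteration 5: depends_on is NULL; no match; recursion stops.
SUM(d) = 0 + 1 + 2 + 3 + 4 = 10.

10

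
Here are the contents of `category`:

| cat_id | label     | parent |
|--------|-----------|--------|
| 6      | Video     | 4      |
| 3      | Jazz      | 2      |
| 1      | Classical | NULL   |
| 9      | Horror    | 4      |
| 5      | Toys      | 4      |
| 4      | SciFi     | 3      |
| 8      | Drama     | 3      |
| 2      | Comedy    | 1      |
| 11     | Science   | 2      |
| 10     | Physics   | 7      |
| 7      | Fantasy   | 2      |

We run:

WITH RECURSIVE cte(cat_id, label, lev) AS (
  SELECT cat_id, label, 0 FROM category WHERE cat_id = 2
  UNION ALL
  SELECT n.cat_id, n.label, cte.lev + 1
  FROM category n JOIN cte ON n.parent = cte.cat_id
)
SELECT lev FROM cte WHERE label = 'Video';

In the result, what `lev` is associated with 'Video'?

3

Base: cat_id=2 (Comedy) at lev 0.
Iteration 1: rows with parent in {2} -> Jazz (id 3, lev 1), Fantasy (id 7, lev 1), Science (id 11, lev 1).
Iteration 2: rows with parent in {3,7,11} -> SciFi (id 4, lev 2), Drama (id 8, lev 2), Physics (id 10, lev 2).
Iteration 3: rows with parent in {4,8,10} -> Toys (id 5, lev 3), Video (id 6, lev 3), Horror (id 9, lev 3).
Iteration 4: no rows with parent in {5,6,9}; recursion stops.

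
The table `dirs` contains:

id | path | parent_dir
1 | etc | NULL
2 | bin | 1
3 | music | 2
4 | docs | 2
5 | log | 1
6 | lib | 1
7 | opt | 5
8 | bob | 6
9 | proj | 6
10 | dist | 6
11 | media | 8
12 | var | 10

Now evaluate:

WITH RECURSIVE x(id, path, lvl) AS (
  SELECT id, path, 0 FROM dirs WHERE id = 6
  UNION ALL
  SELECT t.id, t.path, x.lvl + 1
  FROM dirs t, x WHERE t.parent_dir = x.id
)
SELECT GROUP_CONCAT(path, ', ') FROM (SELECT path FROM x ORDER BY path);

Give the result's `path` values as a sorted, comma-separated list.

Base: id=6 (lib) at lvl 0.
Iteration 1: rows with parent_dir in {6} -> bob (id 8, lvl 1), proj (id 9, lvl 1), dist (id 10, lvl 1).
Iteration 2: rows with parent_dir in {8,9,10} -> media (id 11, lvl 2), var (id 12, lvl 2).
Iteration 3: no rows with parent_dir in {11,12}; recursion stops.

bob, dist, lib, media, proj, var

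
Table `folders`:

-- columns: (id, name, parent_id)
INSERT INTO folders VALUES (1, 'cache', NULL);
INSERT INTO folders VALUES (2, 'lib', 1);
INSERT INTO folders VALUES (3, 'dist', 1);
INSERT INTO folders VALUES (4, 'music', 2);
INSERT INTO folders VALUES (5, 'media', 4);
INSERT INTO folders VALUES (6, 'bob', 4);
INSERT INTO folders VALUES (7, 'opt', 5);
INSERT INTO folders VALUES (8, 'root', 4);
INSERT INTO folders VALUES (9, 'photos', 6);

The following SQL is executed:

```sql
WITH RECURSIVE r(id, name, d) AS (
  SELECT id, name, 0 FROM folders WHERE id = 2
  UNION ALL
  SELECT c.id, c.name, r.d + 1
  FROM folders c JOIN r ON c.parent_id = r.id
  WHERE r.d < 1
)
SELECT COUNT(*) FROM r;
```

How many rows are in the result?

Base: id=2 (lib) at d 0.
Iteration 1: rows with parent_id in {2} -> music (id 4, d 1).
Iteration 2: d < 1 fails for all current rows; recursion stops.
Total rows emitted: 2.

2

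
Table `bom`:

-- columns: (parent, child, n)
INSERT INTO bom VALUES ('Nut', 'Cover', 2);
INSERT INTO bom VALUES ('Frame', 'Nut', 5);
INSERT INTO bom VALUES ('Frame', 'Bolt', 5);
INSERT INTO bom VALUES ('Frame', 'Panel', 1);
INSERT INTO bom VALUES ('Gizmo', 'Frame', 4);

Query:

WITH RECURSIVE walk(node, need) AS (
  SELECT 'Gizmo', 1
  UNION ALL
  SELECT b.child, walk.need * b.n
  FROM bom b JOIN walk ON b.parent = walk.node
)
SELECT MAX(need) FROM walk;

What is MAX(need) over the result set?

Base: (Gizmo, need=1).
Iteration 1: components of {Gizmo} -> Frame = 1*4 = 4.
Iteration 2: components of {Frame} -> Bolt = 4*5 = 20, Nut = 4*5 = 20, Panel = 4*1 = 4.
Iteration 3: components of {Bolt,Nut,Panel} -> Cover = 20*2 = 40.
Iteration 4: no further components; recursion stops.
need values: 1, 4, 4, 20, 20, 40; the maximum is 40.

40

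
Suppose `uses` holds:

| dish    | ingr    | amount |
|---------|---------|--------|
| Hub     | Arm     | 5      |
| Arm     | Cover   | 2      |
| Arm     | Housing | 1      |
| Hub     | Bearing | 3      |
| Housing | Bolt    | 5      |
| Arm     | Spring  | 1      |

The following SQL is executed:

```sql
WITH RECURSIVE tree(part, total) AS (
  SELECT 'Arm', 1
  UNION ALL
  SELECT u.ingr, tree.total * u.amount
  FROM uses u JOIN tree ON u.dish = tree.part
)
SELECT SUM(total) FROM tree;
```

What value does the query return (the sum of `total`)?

Base: (Arm, total=1).
Iteration 1: components of {Arm} -> Cover = 1*2 = 2, Housing = 1*1 = 1, Spring = 1*1 = 1.
Iteration 2: components of {Cover,Housing,Spring} -> Bolt = 1*5 = 5.
Iteration 3: no further components; recursion stops.
SUM(total) = 1 + 2 + 1 + 1 + 5 = 10.

10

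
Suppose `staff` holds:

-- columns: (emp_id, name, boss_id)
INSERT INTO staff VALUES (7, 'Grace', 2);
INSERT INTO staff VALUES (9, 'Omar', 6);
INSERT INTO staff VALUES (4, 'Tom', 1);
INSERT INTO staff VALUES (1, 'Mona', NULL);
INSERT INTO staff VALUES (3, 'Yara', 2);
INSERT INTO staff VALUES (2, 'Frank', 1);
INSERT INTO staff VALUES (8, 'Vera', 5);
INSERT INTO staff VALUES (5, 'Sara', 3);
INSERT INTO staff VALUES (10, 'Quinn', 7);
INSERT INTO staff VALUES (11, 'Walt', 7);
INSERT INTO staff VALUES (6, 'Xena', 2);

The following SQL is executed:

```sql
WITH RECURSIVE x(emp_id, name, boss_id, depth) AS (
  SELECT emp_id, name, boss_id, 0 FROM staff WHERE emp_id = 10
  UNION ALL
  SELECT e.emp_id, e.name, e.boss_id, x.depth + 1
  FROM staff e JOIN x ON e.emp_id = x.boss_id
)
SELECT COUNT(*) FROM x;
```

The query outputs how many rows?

4

Base: emp_id=10 (Quinn), boss_id=7, depth 0.
Iteration 1: join on emp_id=7 -> Grace (id 7, boss_id=2, depth 1).
Iteration 2: join on emp_id=2 -> Frank (id 2, boss_id=1, depth 2).
Iteration 3: join on emp_id=1 -> Mona (id 1, boss_id=NULL, depth 3).
Iteration 4: boss_id is NULL; no match; recursion stops.
Total rows emitted: 4.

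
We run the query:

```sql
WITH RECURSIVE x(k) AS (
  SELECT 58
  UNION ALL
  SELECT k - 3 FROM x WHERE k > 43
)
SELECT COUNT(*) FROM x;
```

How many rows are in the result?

6

Base: k=58.
Iteration 1: 58 > 43 holds -> k = 58 - 3 = 55.
Iteration 2: 55 > 43 holds -> k = 55 - 3 = 52.
Iteration 3: 52 > 43 holds -> k = 52 - 3 = 49.
Iteration 4: 49 > 43 holds -> k = 49 - 3 = 46.
Iteration 5: 46 > 43 holds -> k = 46 - 3 = 43.
Iteration 6: 43 > 43 fails; recursion stops.
Total rows emitted: 6.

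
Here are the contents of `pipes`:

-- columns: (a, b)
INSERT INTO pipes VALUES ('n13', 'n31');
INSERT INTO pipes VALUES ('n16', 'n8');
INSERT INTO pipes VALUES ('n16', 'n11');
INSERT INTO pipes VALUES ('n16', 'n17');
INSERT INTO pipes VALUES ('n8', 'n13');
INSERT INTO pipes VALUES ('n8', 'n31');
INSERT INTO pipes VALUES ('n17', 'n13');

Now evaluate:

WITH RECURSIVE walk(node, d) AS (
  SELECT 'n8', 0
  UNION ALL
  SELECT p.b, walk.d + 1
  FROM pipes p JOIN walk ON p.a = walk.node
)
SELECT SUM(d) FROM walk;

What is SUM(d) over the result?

Base: (n8, d=0).
Iteration 1: edges from {n8} -> (n13, d=1), (n31, d=1).
Iteration 2: edges from {n13,n31} -> (n31, d=2).
Iteration 3: no outgoing edges from {n31}; recursion stops.
SUM(d) = 0 + 1 + 1 + 2 = 4.

4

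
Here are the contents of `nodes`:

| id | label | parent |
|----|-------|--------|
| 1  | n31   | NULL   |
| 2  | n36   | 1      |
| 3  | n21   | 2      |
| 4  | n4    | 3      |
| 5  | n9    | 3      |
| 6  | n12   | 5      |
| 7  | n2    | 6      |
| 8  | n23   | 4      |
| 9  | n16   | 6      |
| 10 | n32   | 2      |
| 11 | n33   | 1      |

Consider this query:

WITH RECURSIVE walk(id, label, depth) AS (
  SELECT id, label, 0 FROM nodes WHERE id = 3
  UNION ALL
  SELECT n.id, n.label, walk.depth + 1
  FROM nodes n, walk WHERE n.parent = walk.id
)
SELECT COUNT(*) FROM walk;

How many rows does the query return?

7

Base: id=3 (n21) at depth 0.
Iteration 1: rows with parent in {3} -> n4 (id 4, depth 1), n9 (id 5, depth 1).
Iteration 2: rows with parent in {4,5} -> n12 (id 6, depth 2), n23 (id 8, depth 2).
Iteration 3: rows with parent in {6,8} -> n2 (id 7, depth 3), n16 (id 9, depth 3).
Iteration 4: no rows with parent in {7,9}; recursion stops.
Total rows emitted: 7.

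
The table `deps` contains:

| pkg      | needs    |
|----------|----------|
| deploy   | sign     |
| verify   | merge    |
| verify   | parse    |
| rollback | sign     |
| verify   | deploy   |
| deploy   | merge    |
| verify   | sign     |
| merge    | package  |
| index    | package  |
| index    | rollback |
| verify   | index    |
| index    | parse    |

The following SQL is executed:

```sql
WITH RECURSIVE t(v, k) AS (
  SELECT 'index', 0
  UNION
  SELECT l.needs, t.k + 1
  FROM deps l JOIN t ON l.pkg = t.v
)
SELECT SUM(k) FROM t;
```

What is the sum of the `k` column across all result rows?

Base: (index, k=0).
Iteration 1: edges from {index} -> (package, k=1), (parse, k=1), (rollback, k=1).
Iteration 2: edges from {package,parse,rollback} -> (sign, k=2).
Iteration 3: no outgoing edges from {sign}; recursion stops.
SUM(k) = 0 + 1 + 1 + 1 + 2 = 5.

5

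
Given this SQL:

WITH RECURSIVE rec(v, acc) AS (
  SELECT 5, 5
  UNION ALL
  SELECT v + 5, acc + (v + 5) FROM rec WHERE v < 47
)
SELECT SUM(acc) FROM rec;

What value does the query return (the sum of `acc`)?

1100

Base: v=5, acc=5.
Iteration 1: 5 < 47 holds -> v = 5 + 5 = 10, acc = 5 + 10 = 15.
Iteration 2: 10 < 47 holds -> v = 10 + 5 = 15, acc = 15 + 15 = 30.
Iteration 3: 15 < 47 holds -> v = 15 + 5 = 20, acc = 30 + 20 = 50.
Iteration 4: 20 < 47 holds -> v = 20 + 5 = 25, acc = 50 + 25 = 75.
Iteration 5: 25 < 47 holds -> v = 25 + 5 = 30, acc = 75 + 30 = 105.
Iteration 6: 30 < 47 holds -> v = 30 + 5 = 35, acc = 105 + 35 = 140.
Iteration 7: 35 < 47 holds -> v = 35 + 5 = 40, acc = 140 + 40 = 180.
Iteration 8: 40 < 47 holds -> v = 40 + 5 = 45, acc = 180 + 45 = 225.
Iteration 9: 45 < 47 holds -> v = 45 + 5 = 50, acc = 225 + 50 = 275.
Iteration 10: 50 < 47 fails; recursion stops.
SUM(acc) = 5 + 15 + 30 + 50 + 75 + 105 + 140 + 180 + 225 + 275 = 1100.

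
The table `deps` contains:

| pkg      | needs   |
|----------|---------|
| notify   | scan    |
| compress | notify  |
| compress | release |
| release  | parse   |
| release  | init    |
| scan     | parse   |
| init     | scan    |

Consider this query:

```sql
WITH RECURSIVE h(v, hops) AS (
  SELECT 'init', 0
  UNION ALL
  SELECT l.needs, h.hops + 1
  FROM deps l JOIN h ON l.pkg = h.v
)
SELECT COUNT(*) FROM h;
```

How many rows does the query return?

Base: (init, hops=0).
Iteration 1: edges from {init} -> (scan, hops=1).
Iteration 2: edges from {scan} -> (parse, hops=2).
Iteration 3: no outgoing edges from {parse}; recursion stops.
Total rows emitted: 3.

3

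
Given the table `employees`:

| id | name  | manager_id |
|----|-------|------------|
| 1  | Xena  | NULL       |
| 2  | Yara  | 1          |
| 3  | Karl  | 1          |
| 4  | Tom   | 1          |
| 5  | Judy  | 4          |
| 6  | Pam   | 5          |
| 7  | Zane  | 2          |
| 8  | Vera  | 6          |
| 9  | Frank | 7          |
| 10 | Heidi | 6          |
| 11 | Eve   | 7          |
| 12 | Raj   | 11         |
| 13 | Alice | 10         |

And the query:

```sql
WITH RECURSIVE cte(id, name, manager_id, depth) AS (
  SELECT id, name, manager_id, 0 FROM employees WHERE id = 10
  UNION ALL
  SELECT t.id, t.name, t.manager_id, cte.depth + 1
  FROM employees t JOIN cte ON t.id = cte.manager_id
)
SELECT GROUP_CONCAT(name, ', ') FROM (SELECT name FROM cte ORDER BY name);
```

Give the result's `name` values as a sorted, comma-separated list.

Heidi, Judy, Pam, Tom, Xena

Base: id=10 (Heidi), manager_id=6, depth 0.
Iteration 1: join on id=6 -> Pam (id 6, manager_id=5, depth 1).
Iteration 2: join on id=5 -> Judy (id 5, manager_id=4, depth 2).
Iteration 3: join on id=4 -> Tom (id 4, manager_id=1, depth 3).
Iteration 4: join on id=1 -> Xena (id 1, manager_id=NULL, depth 4).
Iteration 5: manager_id is NULL; no match; recursion stops.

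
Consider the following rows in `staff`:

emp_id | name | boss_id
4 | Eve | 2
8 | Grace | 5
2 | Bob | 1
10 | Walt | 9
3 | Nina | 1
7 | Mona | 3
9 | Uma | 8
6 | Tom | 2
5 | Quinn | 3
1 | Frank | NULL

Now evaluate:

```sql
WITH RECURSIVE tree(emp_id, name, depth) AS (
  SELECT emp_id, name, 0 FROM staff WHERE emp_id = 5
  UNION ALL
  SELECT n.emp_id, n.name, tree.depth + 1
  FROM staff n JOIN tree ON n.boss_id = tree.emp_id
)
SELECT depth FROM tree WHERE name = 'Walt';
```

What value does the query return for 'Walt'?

3

Base: emp_id=5 (Quinn) at depth 0.
Iteration 1: rows with boss_id in {5} -> Grace (id 8, depth 1).
Iteration 2: rows with boss_id in {8} -> Uma (id 9, depth 2).
Iteration 3: rows with boss_id in {9} -> Walt (id 10, depth 3).
Iteration 4: no rows with boss_id in {10}; recursion stops.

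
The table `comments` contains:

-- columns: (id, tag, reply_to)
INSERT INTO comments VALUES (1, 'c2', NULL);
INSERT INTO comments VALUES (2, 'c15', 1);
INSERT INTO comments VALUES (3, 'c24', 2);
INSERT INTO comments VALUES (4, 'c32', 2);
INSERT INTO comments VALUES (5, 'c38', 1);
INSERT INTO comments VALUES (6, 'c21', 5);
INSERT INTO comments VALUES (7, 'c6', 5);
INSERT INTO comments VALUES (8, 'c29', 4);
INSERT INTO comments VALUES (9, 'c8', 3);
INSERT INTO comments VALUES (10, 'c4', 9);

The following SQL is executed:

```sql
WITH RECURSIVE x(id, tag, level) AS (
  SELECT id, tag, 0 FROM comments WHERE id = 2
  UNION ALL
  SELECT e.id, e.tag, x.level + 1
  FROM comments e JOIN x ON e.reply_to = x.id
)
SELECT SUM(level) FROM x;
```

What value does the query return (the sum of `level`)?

9

Base: id=2 (c15) at level 0.
Iteration 1: rows with reply_to in {2} -> c24 (id 3, level 1), c32 (id 4, level 1).
Iteration 2: rows with reply_to in {3,4} -> c29 (id 8, level 2), c8 (id 9, level 2).
Iteration 3: rows with reply_to in {8,9} -> c4 (id 10, level 3).
Iteration 4: no rows with reply_to in {10}; recursion stops.
SUM(level) = 0 + 1 + 1 + 2 + 2 + 3 = 9.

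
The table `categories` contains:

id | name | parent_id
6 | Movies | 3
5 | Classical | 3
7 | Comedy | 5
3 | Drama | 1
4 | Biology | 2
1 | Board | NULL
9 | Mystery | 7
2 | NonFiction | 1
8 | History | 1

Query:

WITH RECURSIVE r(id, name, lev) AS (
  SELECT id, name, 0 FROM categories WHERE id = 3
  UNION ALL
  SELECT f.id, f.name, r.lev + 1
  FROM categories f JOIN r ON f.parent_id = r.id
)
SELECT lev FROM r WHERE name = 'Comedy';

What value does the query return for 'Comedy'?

2

Base: id=3 (Drama) at lev 0.
Iteration 1: rows with parent_id in {3} -> Classical (id 5, lev 1), Movies (id 6, lev 1).
Iteration 2: rows with parent_id in {5,6} -> Comedy (id 7, lev 2).
Iteration 3: rows with parent_id in {7} -> Mystery (id 9, lev 3).
Iteration 4: no rows with parent_id in {9}; recursion stops.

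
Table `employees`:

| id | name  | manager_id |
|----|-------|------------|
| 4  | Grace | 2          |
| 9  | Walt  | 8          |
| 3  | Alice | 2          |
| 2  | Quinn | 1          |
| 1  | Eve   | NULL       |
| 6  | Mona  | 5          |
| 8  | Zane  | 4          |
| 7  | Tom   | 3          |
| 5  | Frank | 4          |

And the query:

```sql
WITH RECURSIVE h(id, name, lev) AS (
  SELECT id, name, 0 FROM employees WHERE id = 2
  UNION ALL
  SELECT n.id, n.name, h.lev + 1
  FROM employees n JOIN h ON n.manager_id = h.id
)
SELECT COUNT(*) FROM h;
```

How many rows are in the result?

8

Base: id=2 (Quinn) at lev 0.
Iteration 1: rows with manager_id in {2} -> Alice (id 3, lev 1), Grace (id 4, lev 1).
Iteration 2: rows with manager_id in {3,4} -> Frank (id 5, lev 2), Tom (id 7, lev 2), Zane (id 8, lev 2).
Iteration 3: rows with manager_id in {5,7,8} -> Mona (id 6, lev 3), Walt (id 9, lev 3).
Iteration 4: no rows with manager_id in {6,9}; recursion stops.
Total rows emitted: 8.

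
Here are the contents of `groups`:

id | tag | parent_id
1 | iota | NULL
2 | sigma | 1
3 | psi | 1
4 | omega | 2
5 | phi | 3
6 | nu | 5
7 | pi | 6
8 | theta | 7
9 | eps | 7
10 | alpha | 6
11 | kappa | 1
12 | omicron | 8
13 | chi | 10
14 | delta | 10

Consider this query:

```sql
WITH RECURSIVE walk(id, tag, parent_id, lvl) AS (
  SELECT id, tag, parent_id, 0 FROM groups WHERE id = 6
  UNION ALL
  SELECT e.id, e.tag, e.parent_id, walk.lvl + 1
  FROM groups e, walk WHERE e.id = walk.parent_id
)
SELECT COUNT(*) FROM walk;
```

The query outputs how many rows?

Base: id=6 (nu), parent_id=5, lvl 0.
Iteration 1: join on id=5 -> phi (id 5, parent_id=3, lvl 1).
Iteration 2: join on id=3 -> psi (id 3, parent_id=1, lvl 2).
Iteration 3: join on id=1 -> iota (id 1, parent_id=NULL, lvl 3).
Iteration 4: parent_id is NULL; no match; recursion stops.
Total rows emitted: 4.

4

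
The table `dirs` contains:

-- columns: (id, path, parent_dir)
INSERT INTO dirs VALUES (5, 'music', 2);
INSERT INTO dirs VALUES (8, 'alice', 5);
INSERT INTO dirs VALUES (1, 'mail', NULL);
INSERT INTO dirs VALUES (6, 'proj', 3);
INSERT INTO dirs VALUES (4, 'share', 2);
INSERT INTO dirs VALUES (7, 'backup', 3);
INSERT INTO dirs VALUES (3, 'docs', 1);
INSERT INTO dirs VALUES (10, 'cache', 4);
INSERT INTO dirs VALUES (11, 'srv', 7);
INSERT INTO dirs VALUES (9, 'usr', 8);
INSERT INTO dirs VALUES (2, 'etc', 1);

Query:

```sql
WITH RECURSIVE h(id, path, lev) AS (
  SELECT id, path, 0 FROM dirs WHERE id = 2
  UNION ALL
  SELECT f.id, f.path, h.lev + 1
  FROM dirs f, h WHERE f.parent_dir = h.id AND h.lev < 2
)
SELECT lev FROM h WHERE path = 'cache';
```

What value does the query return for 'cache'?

2

Base: id=2 (etc) at lev 0.
Iteration 1: rows with parent_dir in {2} -> share (id 4, lev 1), music (id 5, lev 1).
Iteration 2: rows with parent_dir in {4,5} -> alice (id 8, lev 2), cache (id 10, lev 2).
Iteration 3: lev < 2 fails for all current rows; recursion stops.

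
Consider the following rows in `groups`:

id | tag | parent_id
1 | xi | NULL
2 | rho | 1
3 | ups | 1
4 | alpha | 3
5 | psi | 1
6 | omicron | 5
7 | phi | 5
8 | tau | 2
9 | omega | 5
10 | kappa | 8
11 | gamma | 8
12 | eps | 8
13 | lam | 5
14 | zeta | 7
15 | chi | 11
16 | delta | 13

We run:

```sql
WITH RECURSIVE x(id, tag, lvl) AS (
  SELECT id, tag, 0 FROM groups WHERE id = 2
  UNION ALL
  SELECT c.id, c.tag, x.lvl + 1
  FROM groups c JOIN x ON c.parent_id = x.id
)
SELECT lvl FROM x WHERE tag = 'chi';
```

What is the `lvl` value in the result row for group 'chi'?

Base: id=2 (rho) at lvl 0.
Iteration 1: rows with parent_id in {2} -> tau (id 8, lvl 1).
Iteration 2: rows with parent_id in {8} -> kappa (id 10, lvl 2), gamma (id 11, lvl 2), eps (id 12, lvl 2).
Iteration 3: rows with parent_id in {10,11,12} -> chi (id 15, lvl 3).
Iteration 4: no rows with parent_id in {15}; recursion stops.

3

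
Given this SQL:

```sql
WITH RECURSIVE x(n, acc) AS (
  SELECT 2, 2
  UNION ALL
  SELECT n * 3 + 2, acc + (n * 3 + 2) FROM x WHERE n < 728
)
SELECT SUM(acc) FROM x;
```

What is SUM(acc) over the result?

Base: n=2, acc=2.
Iteration 1: 2 < 728 holds -> n = 2 * 3 + 2 = 8, acc = 2 + 8 = 10.
Iteration 2: 8 < 728 holds -> n = 8 * 3 + 2 = 26, acc = 10 + 26 = 36.
Iteration 3: 26 < 728 holds -> n = 26 * 3 + 2 = 80, acc = 36 + 80 = 116.
Iteration 4: 80 < 728 holds -> n = 80 * 3 + 2 = 242, acc = 116 + 242 = 358.
Iteration 5: 242 < 728 holds -> n = 242 * 3 + 2 = 728, acc = 358 + 728 = 1086.
Iteration 6: 728 < 728 fails; recursion stops.
SUM(acc) = 2 + 10 + 36 + 116 + 358 + 1086 = 1608.

1608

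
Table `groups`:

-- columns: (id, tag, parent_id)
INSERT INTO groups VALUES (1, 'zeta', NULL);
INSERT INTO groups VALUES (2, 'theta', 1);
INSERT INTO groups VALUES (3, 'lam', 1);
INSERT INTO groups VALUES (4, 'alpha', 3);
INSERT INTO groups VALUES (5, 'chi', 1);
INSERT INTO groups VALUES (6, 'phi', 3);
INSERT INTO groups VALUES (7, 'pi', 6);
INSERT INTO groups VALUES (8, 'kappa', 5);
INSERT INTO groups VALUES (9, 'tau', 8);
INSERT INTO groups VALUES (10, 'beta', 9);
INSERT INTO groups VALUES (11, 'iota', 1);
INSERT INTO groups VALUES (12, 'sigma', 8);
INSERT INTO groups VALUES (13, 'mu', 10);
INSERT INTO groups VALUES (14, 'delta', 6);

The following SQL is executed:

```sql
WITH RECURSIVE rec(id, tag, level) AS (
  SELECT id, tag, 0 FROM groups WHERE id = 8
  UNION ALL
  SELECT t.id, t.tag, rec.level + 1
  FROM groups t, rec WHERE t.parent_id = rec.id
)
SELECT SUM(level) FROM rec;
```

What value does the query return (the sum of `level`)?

7

Base: id=8 (kappa) at level 0.
Iteration 1: rows with parent_id in {8} -> tau (id 9, level 1), sigma (id 12, level 1).
Iteration 2: rows with parent_id in {9,12} -> beta (id 10, level 2).
Iteration 3: rows with parent_id in {10} -> mu (id 13, level 3).
Iteration 4: no rows with parent_id in {13}; recursion stops.
SUM(level) = 0 + 1 + 1 + 2 + 3 = 7.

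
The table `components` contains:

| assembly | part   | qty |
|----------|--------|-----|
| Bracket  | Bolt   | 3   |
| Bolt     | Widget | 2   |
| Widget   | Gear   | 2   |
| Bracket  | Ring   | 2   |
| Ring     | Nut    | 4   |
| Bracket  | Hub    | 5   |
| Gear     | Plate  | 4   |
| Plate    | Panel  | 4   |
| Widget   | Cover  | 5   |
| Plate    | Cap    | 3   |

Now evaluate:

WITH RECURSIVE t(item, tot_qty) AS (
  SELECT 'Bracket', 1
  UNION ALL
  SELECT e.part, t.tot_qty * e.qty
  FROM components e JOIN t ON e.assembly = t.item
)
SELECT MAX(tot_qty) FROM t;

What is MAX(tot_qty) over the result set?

192

Base: (Bracket, tot_qty=1).
Iteration 1: components of {Bracket} -> Bolt = 1*3 = 3, Hub = 1*5 = 5, Ring = 1*2 = 2.
Iteration 2: components of {Bolt,Hub,Ring} -> Nut = 2*4 = 8, Widget = 3*2 = 6.
Iteration 3: components of {Nut,Widget} -> Cover = 6*5 = 30, Gear = 6*2 = 12.
Iteration 4: components of {Cover,Gear} -> Plate = 12*4 = 48.
Iteration 5: components of {Plate} -> Cap = 48*3 = 144, Panel = 48*4 = 192.
Iteration 6: no further components; recursion stops.
tot_qty values: 1, 3, 2, 5, 6, 8, 12, 30, 48, 192, 144; the maximum is 192.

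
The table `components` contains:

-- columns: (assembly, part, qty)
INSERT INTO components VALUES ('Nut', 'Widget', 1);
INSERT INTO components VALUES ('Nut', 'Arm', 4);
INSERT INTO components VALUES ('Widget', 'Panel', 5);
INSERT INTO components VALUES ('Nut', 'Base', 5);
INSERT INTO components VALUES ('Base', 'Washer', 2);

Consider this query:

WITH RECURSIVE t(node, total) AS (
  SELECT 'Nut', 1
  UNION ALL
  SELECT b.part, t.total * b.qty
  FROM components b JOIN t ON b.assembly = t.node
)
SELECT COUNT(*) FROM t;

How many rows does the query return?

6

Base: (Nut, total=1).
Iteration 1: components of {Nut} -> Arm = 1*4 = 4, Base = 1*5 = 5, Widget = 1*1 = 1.
Iteration 2: components of {Arm,Base,Widget} -> Panel = 1*5 = 5, Washer = 5*2 = 10.
Iteration 3: no further components; recursion stops.
Total rows emitted: 6.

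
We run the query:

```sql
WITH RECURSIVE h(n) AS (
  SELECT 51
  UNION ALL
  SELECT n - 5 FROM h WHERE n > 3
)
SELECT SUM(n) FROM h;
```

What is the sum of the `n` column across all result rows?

286

Base: n=51.
Iteration 1: 51 > 3 holds -> n = 51 - 5 = 46.
Iteration 2: 46 > 3 holds -> n = 46 - 5 = 41.
Iteration 3: 41 > 3 holds -> n = 41 - 5 = 36.
Iteration 4: 36 > 3 holds -> n = 36 - 5 = 31.
Iteration 5: 31 > 3 holds -> n = 31 - 5 = 26.
Iteration 6: 26 > 3 holds -> n = 26 - 5 = 21.
Iteration 7: 21 > 3 holds -> n = 21 - 5 = 16.
Iteration 8: 16 > 3 holds -> n = 16 - 5 = 11.
Iteration 9: 11 > 3 holds -> n = 11 - 5 = 6.
Iteration 10: 6 > 3 holds -> n = 6 - 5 = 1.
Iteration 11: 1 > 3 fails; recursion stops.
SUM(n) = 51 + 46 + 41 + 36 + 31 + 26 + 21 + 16 + 11 + 6 + 1 = 286.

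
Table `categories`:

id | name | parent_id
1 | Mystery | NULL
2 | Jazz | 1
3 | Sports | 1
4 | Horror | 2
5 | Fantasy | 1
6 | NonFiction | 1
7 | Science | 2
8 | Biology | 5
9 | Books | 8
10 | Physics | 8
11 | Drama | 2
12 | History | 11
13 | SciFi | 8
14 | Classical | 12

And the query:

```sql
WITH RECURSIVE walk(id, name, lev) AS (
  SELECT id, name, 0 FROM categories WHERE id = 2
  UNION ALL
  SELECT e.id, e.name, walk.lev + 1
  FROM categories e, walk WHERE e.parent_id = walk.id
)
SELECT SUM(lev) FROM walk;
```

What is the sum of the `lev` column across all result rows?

8

Base: id=2 (Jazz) at lev 0.
Iteration 1: rows with parent_id in {2} -> Horror (id 4, lev 1), Science (id 7, lev 1), Drama (id 11, lev 1).
Iteration 2: rows with parent_id in {4,7,11} -> History (id 12, lev 2).
Iteration 3: rows with parent_id in {12} -> Classical (id 14, lev 3).
Iteration 4: no rows with parent_id in {14}; recursion stops.
SUM(lev) = 0 + 1 + 1 + 1 + 2 + 3 = 8.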